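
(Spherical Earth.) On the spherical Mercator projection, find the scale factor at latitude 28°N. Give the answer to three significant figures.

1.13

For Mercator, h = k = sec φ (a conformal cylindrical projection has a single point scale, 1/cos φ).
k = 1/cos 28° = 1/0.8829 = 1.133.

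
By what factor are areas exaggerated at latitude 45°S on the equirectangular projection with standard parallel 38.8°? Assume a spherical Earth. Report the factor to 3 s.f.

The equidistant cylindrical projection with φ₀ = 38.8° has h = 1 (meridians true) and k = cos φ₀ / cos φ along parallels.
Areal scale = h·k = 1 × cos φ₀ / cos φ; at 45°, h = 1.000, k = 1.102, so h·k = 1.102.

1.10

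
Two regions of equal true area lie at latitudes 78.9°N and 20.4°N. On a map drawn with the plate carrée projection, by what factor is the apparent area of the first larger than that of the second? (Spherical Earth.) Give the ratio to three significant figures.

In the plate carrée (x = Rλ, y = Rφ), meridians are true-scale (h = 1) and parallels are stretched by k = sec φ.
Areal scale at 78.9°: h·k = 1.000 × 5.194 = 5.194.
Areal scale at 20.4°: h·k = 1.000 × 1.067 = 1.067.
Ratio = 5.194/1.067 ≈ 4.87.

4.87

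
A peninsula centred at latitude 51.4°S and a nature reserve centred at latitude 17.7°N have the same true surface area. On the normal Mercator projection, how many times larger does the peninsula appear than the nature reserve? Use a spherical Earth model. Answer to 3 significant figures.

Mercator is conformal with k = sec φ, so areal scale = k² = sec²φ.
At 51.4°: sec²(51.4°) = 1/0.6239² = 2.569.
At 17.7°: sec²(17.7°) = 1/0.9527² = 1.102.
Ratio = 2.569/1.102 = cos²(17.7°)/cos²(51.4°) ≈ 2.33.

2.33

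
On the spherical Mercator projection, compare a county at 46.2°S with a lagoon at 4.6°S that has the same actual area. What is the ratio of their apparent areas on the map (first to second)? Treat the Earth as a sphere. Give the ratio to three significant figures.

Mercator is conformal with k = sec φ, so areal scale = k² = sec²φ.
At 46.2°: sec²(46.2°) = 1/0.6921² = 2.087.
At 4.6°: sec²(4.6°) = 1/0.9968² = 1.006.
Ratio = 2.087/1.006 = cos²(4.6°)/cos²(46.2°) ≈ 2.07.

2.07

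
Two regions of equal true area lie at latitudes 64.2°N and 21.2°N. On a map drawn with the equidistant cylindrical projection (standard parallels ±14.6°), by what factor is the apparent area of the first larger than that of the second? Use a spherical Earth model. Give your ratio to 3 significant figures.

The equidistant cylindrical projection with φ₀ = 14.6° has h = 1 (meridians true) and k = cos φ₀ / cos φ along parallels.
Areal scale at 64.2°: h·k = 1.000 × 2.223 = 2.223.
Areal scale at 21.2°: h·k = 1.000 × 1.038 = 1.038.
Ratio = 2.223/1.038 ≈ 2.14.

2.14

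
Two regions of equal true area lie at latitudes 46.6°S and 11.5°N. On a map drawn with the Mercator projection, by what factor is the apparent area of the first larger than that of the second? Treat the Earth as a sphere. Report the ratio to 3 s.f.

2.03

On Mercator, area is exaggerated by sec²φ = 1/cos²φ.
At 46.6°: sec²(46.6°) = 1/0.6871² = 2.118.
At 11.5°: sec²(11.5°) = 1/0.9799² = 1.041.
Ratio = 2.118/1.041 = cos²(11.5°)/cos²(46.6°) ≈ 2.03.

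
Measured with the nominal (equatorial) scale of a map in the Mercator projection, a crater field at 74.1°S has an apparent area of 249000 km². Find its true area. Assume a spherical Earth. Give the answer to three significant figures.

18700 km²

Mercator is conformal, so the point scale is isotropic: h = k = sec φ = 1/cos φ.
Areal scale = k² = sec²φ = 1/cos²(74.1°) = 1/0.2740² = 13.32.
True area = apparent / (areal scale) = 249000 / 13.32 ≈ 18700 km².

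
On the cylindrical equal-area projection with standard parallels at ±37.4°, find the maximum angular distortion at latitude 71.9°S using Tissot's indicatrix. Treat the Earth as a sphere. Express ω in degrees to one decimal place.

94.6°

For cylindrical equal-area with standard parallel φ₀, h = cos φ / cos φ₀ and k = cos φ₀ / cos φ, so h·k = 1.
At 71.9°: h = 0.3911, k = 2.557; principal scales a = 2.557, b = 0.3911.
sin(ω/2) = (a − b)/(a + b) = 2.166/2.948 = 0.7347, so ω = 2 arcsin(0.7347) ≈ 94.6°.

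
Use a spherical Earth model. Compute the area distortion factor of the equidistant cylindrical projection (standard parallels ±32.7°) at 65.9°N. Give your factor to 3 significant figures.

The equidistant cylindrical projection with φ₀ = 32.7° has h = 1 (meridians true) and k = cos φ₀ / cos φ along parallels.
Areal scale = h·k = 1 × cos φ₀ / cos φ; at 65.9°, h = 1.000, k = 2.061, so h·k = 2.061.

2.06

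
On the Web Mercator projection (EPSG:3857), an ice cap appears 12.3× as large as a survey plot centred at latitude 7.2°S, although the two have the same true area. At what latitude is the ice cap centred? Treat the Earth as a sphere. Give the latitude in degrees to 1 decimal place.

73.6°

Mercator areal scale is sec²φ, so apparent-area ratio = sec²φ₁ / sec²φ₂ = cos²φ₂ / cos²φ₁.
cos²φ₂ / cos²φ₁ = 12.3  ⇒  cos φ₁ = cos 7.2° / √12.3 = 0.9921/3.507 = 0.2829.
φ₁ = arccos(0.2829) ≈ 73.6°.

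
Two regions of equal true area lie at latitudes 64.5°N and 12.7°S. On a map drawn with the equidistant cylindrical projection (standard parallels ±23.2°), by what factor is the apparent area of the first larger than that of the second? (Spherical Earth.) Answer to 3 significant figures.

2.27

In the equirectangular projection with standard parallel φ₀ = 23.2° (x = Rλ cos φ₀, y = Rφ), meridians are true-scale (h = 1) and the parallel scale is k = cos φ₀ / cos φ.
Areal scale at 64.5°: h·k = 1.000 × 2.135 = 2.135.
Areal scale at 12.7°: h·k = 1.000 × 0.9422 = 0.9422.
Ratio = 2.135/0.9422 ≈ 2.27.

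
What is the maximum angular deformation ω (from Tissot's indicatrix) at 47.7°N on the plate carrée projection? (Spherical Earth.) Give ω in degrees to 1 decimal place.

22.5°

In the plate carrée (x = Rλ, y = Rφ), meridians are true-scale (h = 1) and parallels are stretched by k = sec φ.
At 47.7°: h = 1.000, k = 1.486; principal scales a = 1.486, b = 1.000.
sin(ω/2) = (a − b)/(a + b) = 0.4859/2.486 = 0.1954, so ω = 2 arcsin(0.1954) ≈ 22.5°.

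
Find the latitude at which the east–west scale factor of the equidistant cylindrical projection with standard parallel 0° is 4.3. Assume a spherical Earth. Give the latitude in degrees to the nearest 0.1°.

76.6°

Plate carrée: h = 1, k = sec φ along parallels.
sec φ = 4.3  ⇒  cos φ = 0.2326  ⇒  φ ≈ 76.6°.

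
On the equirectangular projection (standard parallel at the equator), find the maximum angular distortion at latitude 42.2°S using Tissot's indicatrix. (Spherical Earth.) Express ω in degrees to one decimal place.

17.1°

In the plate carrée (x = Rλ, y = Rφ), meridians are true-scale (h = 1) and parallels are stretched by k = sec φ.
At 42.2°: h = 1.000, k = 1.350; principal scales a = 1.350, b = 1.000.
sin(ω/2) = (a − b)/(a + b) = 0.3499/2.350 = 0.1489, so ω = 2 arcsin(0.1489) ≈ 17.1°.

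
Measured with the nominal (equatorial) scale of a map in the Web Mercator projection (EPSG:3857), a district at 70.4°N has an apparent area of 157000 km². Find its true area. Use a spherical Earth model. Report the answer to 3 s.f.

17700 km²

The Mercator projection is conformal; its linear scale factor is the same in every direction and equals sec φ = 1/cos φ.
Areal scale = k² = sec²φ = 1/cos²(70.4°) = 1/0.3355² = 8.887.
True area = apparent / (areal scale) = 157000 / 8.887 ≈ 17700 km².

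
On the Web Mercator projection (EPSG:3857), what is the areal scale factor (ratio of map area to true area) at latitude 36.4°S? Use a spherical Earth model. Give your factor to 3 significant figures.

1.54

For Mercator, h = k = sec φ (a conformal cylindrical projection has a single point scale, 1/cos φ).
Areal scale = k² = sec²φ = 1/cos²(36.4°) = 1/0.8049² = 1.544.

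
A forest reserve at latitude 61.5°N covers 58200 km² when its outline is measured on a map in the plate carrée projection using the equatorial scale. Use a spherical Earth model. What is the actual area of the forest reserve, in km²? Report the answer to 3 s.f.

27800 km²

In the plate carrée (x = Rλ, y = Rφ), meridians are true-scale (h = 1) and parallels are stretched by k = sec φ.
Areal scale = h·k = 1 × sec φ; at 61.5°, h = 1.000, k = 2.096, so h·k = 2.096.
True area = apparent / (areal scale) = 58200 / 2.096 ≈ 27800 km².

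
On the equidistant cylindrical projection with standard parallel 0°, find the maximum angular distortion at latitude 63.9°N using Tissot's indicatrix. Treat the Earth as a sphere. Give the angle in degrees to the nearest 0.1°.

Plate carrée maps x = Rλ, y = Rφ. The meridian scale is h = 1 and the parallel scale is k = 1/cos φ = sec φ.
At 63.9°: h = 1.000, k = 2.273; principal scales a = 2.273, b = 1.000.
sin(ω/2) = (a − b)/(a + b) = 1.273/3.273 = 0.3889, so ω = 2 arcsin(0.3889) ≈ 45.8°.

45.8°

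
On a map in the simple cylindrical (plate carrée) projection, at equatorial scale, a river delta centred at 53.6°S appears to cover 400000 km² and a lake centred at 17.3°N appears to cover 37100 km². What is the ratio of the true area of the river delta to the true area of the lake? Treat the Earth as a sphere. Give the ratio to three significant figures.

On the plate carrée, areal scale = h·k = 1 × sec φ, so true area = apparent × cos φ.
True area of river delta: 400000 × cos(53.6°) = 400000 × 0.5934 = 237400 km².
True area of lake: 37100 × cos(17.3°) = 37100 × 0.9548 = 35420 km².
Ratio = 237400 / 35420 ≈ 6.70.

6.70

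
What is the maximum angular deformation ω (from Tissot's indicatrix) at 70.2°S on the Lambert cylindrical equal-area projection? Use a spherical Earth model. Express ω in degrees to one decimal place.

The Lambert cylindrical equal-area projection is the cylindrical equal-area projection with its standard parallel at the equator (φ₀ = 0). A cylindrical equal-area projection with standard parallel φ₀ has meridian scale h = cos φ / cos φ₀ and parallel scale k = cos φ₀ / cos φ (so areas are preserved, h·k = 1).
At 70.2°: h = 0.3387, k = 2.952; principal scales a = 2.952, b = 0.3387.
sin(ω/2) = (a − b)/(a + b) = 2.613/3.291 = 0.7941, so ω = 2 arcsin(0.7941) ≈ 105.1°.

105.1°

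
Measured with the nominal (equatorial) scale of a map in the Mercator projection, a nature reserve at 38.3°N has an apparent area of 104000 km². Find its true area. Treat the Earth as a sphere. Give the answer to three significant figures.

64100 km²

For Mercator, h = k = sec φ (a conformal cylindrical projection has a single point scale, 1/cos φ).
Areal scale = k² = sec²φ = 1/cos²(38.3°) = 1/0.7848² = 1.624.
True area = apparent / (areal scale) = 104000 / 1.624 ≈ 64100 km².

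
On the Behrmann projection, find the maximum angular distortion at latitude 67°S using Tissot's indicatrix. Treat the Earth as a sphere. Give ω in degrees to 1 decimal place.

The Behrmann projection is cylindrical equal-area with φ₀ = 30°. A cylindrical equal-area projection with standard parallel φ₀ has meridian scale h = cos φ / cos φ₀ and parallel scale k = cos φ₀ / cos φ (so areas are preserved, h·k = 1).
At 67°: h = 0.4512, k = 2.216; principal scales a = 2.216, b = 0.4512.
sin(ω/2) = (a − b)/(a + b) = 1.765/2.668 = 0.6617, so ω = 2 arcsin(0.6617) ≈ 82.9°.

82.9°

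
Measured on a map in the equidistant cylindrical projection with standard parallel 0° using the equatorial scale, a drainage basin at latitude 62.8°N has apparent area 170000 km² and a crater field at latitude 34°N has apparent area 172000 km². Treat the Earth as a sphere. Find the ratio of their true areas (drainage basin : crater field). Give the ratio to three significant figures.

0.545

Plate carrée has h = 1 and k = sec φ, giving areal scale sec φ; true area = (apparent area) · cos φ.
True area of drainage basin: 170000 × cos(62.8°) = 170000 × 0.4571 = 77710 km².
True area of crater field: 172000 × cos(34°) = 172000 × 0.8290 = 142600 km².
Ratio = 77710 / 142600 ≈ 0.545.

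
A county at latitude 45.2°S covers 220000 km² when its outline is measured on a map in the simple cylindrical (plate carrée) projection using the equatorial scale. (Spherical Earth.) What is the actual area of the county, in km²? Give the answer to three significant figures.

Plate carrée maps x = Rλ, y = Rφ. The meridian scale is h = 1 and the parallel scale is k = 1/cos φ = sec φ.
Areal scale = h·k = 1 × sec φ; at 45.2°, h = 1.000, k = 1.419, so h·k = 1.419.
True area = apparent / (areal scale) = 220000 / 1.419 ≈ 155000 km².

155000 km²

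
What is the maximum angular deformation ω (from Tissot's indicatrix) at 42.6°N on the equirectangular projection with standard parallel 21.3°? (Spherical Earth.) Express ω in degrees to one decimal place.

With standard parallel φ₀ = 21.3°, the equirectangular projection gives x = Rλ cos φ₀, y = Rφ, so h = 1 and k = cos 21.3° / cos φ.
At 42.6°: h = 1.000, k = 1.266; principal scales a = 1.266, b = 1.000.
sin(ω/2) = (a − b)/(a + b) = 0.2657/2.266 = 0.1173, so ω = 2 arcsin(0.1173) ≈ 13.5°.

13.5°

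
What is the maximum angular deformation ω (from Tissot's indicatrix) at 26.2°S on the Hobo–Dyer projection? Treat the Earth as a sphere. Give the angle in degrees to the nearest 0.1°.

Hobo–Dyer is a cylindrical equal-area projection with standard parallels at ±37.5°. A cylindrical equal-area projection with standard parallel φ₀ has meridian scale h = cos φ / cos φ₀ and parallel scale k = cos φ₀ / cos φ (so areas are preserved, h·k = 1).
At 26.2°: h = 1.131, k = 0.8842; principal scales a = 1.131, b = 0.8842.
sin(ω/2) = (a − b)/(a + b) = 0.2468/2.015 = 0.1225, so ω = 2 arcsin(0.1225) ≈ 14.1°.

14.1°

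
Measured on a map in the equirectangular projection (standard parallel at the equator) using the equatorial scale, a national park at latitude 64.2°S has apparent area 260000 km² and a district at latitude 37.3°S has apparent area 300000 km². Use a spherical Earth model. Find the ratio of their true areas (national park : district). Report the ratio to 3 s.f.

On the plate carrée, areal scale = h·k = 1 × sec φ, so true area = apparent × cos φ.
True area of national park: 260000 × cos(64.2°) = 260000 × 0.4352 = 113200 km².
True area of district: 300000 × cos(37.3°) = 300000 × 0.7955 = 238600 km².
Ratio = 113200 / 238600 ≈ 0.474.

0.474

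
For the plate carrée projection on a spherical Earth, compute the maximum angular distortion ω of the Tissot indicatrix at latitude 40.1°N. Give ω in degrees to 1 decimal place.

In the plate carrée (x = Rλ, y = Rφ), meridians are true-scale (h = 1) and parallels are stretched by k = sec φ.
At 40.1°: h = 1.000, k = 1.307; principal scales a = 1.307, b = 1.000.
sin(ω/2) = (a − b)/(a + b) = 0.3073/2.307 = 0.1332, so ω = 2 arcsin(0.1332) ≈ 15.3°.

15.3°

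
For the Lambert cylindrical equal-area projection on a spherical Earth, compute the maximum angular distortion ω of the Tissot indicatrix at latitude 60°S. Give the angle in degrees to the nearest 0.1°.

73.7°

The Lambert cylindrical equal-area projection is the cylindrical equal-area projection with its standard parallel at the equator (φ₀ = 0). A cylindrical equal-area projection with standard parallel φ₀ has meridian scale h = cos φ / cos φ₀ and parallel scale k = cos φ₀ / cos φ (so areas are preserved, h·k = 1).
At 60°: h = 0.5000, k = 2.000; principal scales a = 2.000, b = 0.5000.
sin(ω/2) = (a − b)/(a + b) = 1.500/2.500 = 0.6000, so ω = 2 arcsin(0.6000) ≈ 73.7°.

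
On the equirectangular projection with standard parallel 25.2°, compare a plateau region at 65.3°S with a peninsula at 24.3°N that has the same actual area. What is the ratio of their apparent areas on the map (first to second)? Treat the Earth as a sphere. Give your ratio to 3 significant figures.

The equidistant cylindrical projection with φ₀ = 25.2° has h = 1 (meridians true) and k = cos φ₀ / cos φ along parallels.
Areal scale at 65.3°: h·k = 1.000 × 2.165 = 2.165.
Areal scale at 24.3°: h·k = 1.000 × 0.9928 = 0.9928.
Ratio = 2.165/0.9928 ≈ 2.18.

2.18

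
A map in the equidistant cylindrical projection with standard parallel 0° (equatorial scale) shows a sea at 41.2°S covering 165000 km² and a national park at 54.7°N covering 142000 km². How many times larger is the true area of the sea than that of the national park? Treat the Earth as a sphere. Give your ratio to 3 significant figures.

1.51

Plate carrée has h = 1 and k = sec φ, giving areal scale sec φ; true area = (apparent area) · cos φ.
True area of sea: 165000 × cos(41.2°) = 165000 × 0.7524 = 124100 km².
True area of national park: 142000 × cos(54.7°) = 142000 × 0.5779 = 82060 km².
Ratio = 124100 / 82060 ≈ 1.51.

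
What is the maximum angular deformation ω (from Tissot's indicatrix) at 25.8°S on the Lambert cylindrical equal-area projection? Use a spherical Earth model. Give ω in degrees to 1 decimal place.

12.0°

The Lambert cylindrical equal-area projection is the cylindrical equal-area projection with its standard parallel at the equator (φ₀ = 0). A cylindrical equal-area projection with standard parallel φ₀ has meridian scale h = cos φ / cos φ₀ and parallel scale k = cos φ₀ / cos φ (so areas are preserved, h·k = 1).
At 25.8°: h = 0.9003, k = 1.111; principal scales a = 1.111, b = 0.9003.
sin(ω/2) = (a − b)/(a + b) = 0.2104/2.011 = 0.1046, so ω = 2 arcsin(0.1046) ≈ 12.0°.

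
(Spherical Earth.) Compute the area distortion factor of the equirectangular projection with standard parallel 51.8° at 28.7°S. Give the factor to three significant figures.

With standard parallel φ₀ = 51.8°, the equirectangular projection gives x = Rλ cos φ₀, y = Rφ, so h = 1 and k = cos 51.8° / cos φ.
Areal scale = h·k = 1 × cos φ₀ / cos φ; at 28.7°, h = 1.000, k = 0.7050, so h·k = 0.7050.

0.705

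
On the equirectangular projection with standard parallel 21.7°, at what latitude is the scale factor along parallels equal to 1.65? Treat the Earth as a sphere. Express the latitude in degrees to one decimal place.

55.7°

With standard parallel φ₀ = 21.7°, the equirectangular projection gives x = Rλ cos φ₀, y = Rφ, so h = 1 and k = cos 21.7° / cos φ.
k = cos φ₀ / cos φ = 1.65  ⇒  cos φ = cos 21.7° / 1.65 = 0.5631.
φ = arccos(0.5631) ≈ 55.7°.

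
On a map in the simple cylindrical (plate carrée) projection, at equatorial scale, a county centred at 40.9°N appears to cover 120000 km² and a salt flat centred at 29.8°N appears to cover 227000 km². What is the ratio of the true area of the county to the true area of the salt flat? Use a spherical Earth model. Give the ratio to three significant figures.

0.460

Plate carrée has h = 1 and k = sec φ, giving areal scale sec φ; true area = (apparent area) · cos φ.
True area of county: 120000 × cos(40.9°) = 120000 × 0.7559 = 90700 km².
True area of salt flat: 227000 × cos(29.8°) = 227000 × 0.8678 = 197000 km².
Ratio = 90700 / 197000 ≈ 0.460.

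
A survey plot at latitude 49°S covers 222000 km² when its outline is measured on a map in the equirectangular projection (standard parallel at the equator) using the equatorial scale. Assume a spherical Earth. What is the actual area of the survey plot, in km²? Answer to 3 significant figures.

146000 km²

In the plate carrée (x = Rλ, y = Rφ), meridians are true-scale (h = 1) and parallels are stretched by k = sec φ.
Areal scale = h·k = 1 × sec φ; at 49°, h = 1.000, k = 1.524, so h·k = 1.524.
True area = apparent / (areal scale) = 222000 / 1.524 ≈ 146000 km².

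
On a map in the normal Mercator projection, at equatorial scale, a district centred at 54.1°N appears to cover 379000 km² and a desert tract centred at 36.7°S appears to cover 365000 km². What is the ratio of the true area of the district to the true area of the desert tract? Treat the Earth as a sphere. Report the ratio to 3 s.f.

Mercator's areal exaggeration is sec²φ; hence true area = (apparent area) · cos²φ.
True area of district: 379000 × cos²(54.1°) = 379000 × 0.3438 = 130300 km².
True area of desert tract: 365000 × cos²(36.7°) = 365000 × 0.6428 = 234600 km².
Ratio = 130300 / 234600 ≈ 0.555.

0.555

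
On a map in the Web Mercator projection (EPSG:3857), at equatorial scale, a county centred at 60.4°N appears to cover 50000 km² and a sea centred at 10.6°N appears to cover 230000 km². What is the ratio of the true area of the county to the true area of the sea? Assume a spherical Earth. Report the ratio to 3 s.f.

0.0549

Since Mercator area scale is 1/cos²φ, the true area equals the apparent area multiplied by cos²φ.
True area of county: 50000 × cos²(60.4°) = 50000 × 0.2440 = 12200 km².
True area of sea: 230000 × cos²(10.6°) = 230000 × 0.9662 = 222200 km².
Ratio = 12200 / 222200 ≈ 0.0549.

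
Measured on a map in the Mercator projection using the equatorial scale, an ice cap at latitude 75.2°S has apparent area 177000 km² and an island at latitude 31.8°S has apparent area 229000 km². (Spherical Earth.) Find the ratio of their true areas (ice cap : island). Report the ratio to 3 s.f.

Since Mercator area scale is 1/cos²φ, the true area equals the apparent area multiplied by cos²φ.
True area of ice cap: 177000 × cos²(75.2°) = 177000 × 0.06525 = 11550 km².
True area of island: 229000 × cos²(31.8°) = 229000 × 0.7223 = 165400 km².
Ratio = 11550 / 165400 ≈ 0.0698.

0.0698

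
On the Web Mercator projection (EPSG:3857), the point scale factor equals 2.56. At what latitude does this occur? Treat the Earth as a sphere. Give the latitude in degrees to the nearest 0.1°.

67.0°

Mercator scale is k = sec φ = 1/cos φ.
1/cos φ = 2.56  ⇒  cos φ = 0.3906  ⇒  φ = arccos(0.3906) ≈ 67.0°.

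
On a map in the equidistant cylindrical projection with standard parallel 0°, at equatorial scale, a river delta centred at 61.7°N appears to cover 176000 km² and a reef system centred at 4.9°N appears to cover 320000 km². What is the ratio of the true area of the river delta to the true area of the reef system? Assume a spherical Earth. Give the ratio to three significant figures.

On the plate carrée, areal scale = h·k = 1 × sec φ, so true area = apparent × cos φ.
True area of river delta: 176000 × cos(61.7°) = 176000 × 0.4741 = 83440 km².
True area of reef system: 320000 × cos(4.9°) = 320000 × 0.9963 = 318800 km².
Ratio = 83440 / 318800 ≈ 0.262.

0.262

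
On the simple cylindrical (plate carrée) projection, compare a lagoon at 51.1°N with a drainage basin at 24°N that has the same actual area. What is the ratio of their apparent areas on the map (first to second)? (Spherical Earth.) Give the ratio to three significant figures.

1.45

For the equirectangular projection with φ₀ = 0 (plate carrée), h = 1 along meridians and k = sec φ along parallels.
Areal scale at 51.1°: h·k = 1.000 × 1.592 = 1.592.
Areal scale at 24°: h·k = 1.000 × 1.095 = 1.095.
Ratio = 1.592/1.095 ≈ 1.45.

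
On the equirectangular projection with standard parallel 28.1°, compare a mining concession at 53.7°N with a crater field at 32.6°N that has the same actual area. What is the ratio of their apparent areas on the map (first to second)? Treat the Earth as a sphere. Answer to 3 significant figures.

1.42

With standard parallel φ₀ = 28.1°, the equirectangular projection gives x = Rλ cos φ₀, y = Rφ, so h = 1 and k = cos 28.1° / cos φ.
Areal scale at 53.7°: h·k = 1.000 × 1.490 = 1.490.
Areal scale at 32.6°: h·k = 1.000 × 1.047 = 1.047.
Ratio = 1.490/1.047 ≈ 1.42.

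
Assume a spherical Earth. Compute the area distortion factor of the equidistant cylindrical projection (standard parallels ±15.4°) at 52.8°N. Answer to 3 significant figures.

1.59

In the equirectangular projection with standard parallel φ₀ = 15.4° (x = Rλ cos φ₀, y = Rφ), meridians are true-scale (h = 1) and the parallel scale is k = cos φ₀ / cos φ.
Areal scale = h·k = 1 × cos φ₀ / cos φ; at 52.8°, h = 1.000, k = 1.595, so h·k = 1.595.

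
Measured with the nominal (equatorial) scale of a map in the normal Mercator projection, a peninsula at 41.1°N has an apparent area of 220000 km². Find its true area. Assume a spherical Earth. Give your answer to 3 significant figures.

125000 km²

Mercator is conformal, so the point scale is isotropic: h = k = sec φ = 1/cos φ.
Areal scale = k² = sec²φ = 1/cos²(41.1°) = 1/0.7536² = 1.761.
True area = apparent / (areal scale) = 220000 / 1.761 ≈ 125000 km².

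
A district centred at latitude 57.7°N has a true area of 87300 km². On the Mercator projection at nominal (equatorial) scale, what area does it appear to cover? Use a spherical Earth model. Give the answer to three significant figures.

306000 km²

For Mercator, h = k = sec φ (a conformal cylindrical projection has a single point scale, 1/cos φ).
Areal scale = k² = sec²φ = 1/cos²(57.7°) = 1/0.5344² = 3.502.
Apparent area = 87300 × 3.502 ≈ 306000 km².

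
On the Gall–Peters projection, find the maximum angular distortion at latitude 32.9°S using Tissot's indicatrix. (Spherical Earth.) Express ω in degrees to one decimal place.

19.6°

The Gall–Peters projection is cylindrical equal-area with φ₀ = 45°. Cylindrical equal-area (φ₀ = 45°): h = cos φ / cos 45° along meridians, k = cos 45° / cos φ along parallels; h·k = 1.
At 32.9°: h = 1.187, k = 0.8422; principal scales a = 1.187, b = 0.8422.
sin(ω/2) = (a − b)/(a + b) = 0.3452/2.030 = 0.1701, so ω = 2 arcsin(0.1701) ≈ 19.6°.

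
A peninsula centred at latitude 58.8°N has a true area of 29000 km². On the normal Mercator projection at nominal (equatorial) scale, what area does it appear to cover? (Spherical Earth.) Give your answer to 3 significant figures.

The Mercator projection is conformal; its linear scale factor is the same in every direction and equals sec φ = 1/cos φ.
Areal scale = k² = sec²φ = 1/cos²(58.8°) = 1/0.5180² = 3.726.
Apparent area = 29000 × 3.726 ≈ 108000 km².

108000 km²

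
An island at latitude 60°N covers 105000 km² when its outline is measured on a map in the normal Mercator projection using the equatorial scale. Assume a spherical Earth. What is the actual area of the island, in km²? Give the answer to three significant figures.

The Mercator projection is conformal; its linear scale factor is the same in every direction and equals sec φ = 1/cos φ.
Areal scale = k² = sec²φ = 1/cos²(60°) = 1/0.5000² = 4.000.
True area = apparent / (areal scale) = 105000 / 4.000 ≈ 26300 km².

26300 km²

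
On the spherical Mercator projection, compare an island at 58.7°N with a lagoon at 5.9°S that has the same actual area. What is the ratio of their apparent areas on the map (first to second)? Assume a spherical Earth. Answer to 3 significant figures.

Mercator areal scale is sec²φ.
At 58.7°: sec²(58.7°) = 1/0.5195² = 3.705.
At 5.9°: sec²(5.9°) = 1/0.9947² = 1.011.
Ratio = 3.705/1.011 = cos²(5.9°)/cos²(58.7°) ≈ 3.67.

3.67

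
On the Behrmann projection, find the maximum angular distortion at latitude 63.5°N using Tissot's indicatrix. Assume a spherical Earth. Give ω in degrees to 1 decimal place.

71.0°

The Behrmann projection is cylindrical equal-area with φ₀ = 30°. A cylindrical equal-area projection with standard parallel φ₀ has meridian scale h = cos φ / cos φ₀ and parallel scale k = cos φ₀ / cos φ (so areas are preserved, h·k = 1).
At 63.5°: h = 0.5152, k = 1.941; principal scales a = 1.941, b = 0.5152.
sin(ω/2) = (a − b)/(a + b) = 1.426/2.456 = 0.5805, so ω = 2 arcsin(0.5805) ≈ 71.0°.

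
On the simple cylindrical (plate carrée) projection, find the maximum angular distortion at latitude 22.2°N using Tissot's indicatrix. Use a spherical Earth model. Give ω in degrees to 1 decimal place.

Plate carrée maps x = Rλ, y = Rφ. The meridian scale is h = 1 and the parallel scale is k = 1/cos φ = sec φ.
At 22.2°: h = 1.000, k = 1.080; principal scales a = 1.080, b = 1.000.
sin(ω/2) = (a − b)/(a + b) = 0.08006/2.080 = 0.03849, so ω = 2 arcsin(0.03849) ≈ 4.4°.

4.4°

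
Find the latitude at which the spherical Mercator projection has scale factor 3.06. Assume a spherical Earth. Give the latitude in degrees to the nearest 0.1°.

Mercator scale is k = sec φ = 1/cos φ.
1/cos φ = 3.06  ⇒  cos φ = 0.3268  ⇒  φ = arccos(0.3268) ≈ 70.9°.

70.9°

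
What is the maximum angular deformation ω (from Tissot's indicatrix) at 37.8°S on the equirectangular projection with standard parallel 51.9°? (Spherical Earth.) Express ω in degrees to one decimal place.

14.1°

With standard parallel φ₀ = 51.9°, the equirectangular projection gives x = Rλ cos φ₀, y = Rφ, so h = 1 and k = cos 51.9° / cos φ.
At 37.8°: h = 1.000, k = 0.7809; principal scales a = 1.000, b = 0.7809.
sin(ω/2) = (a − b)/(a + b) = 0.2191/1.781 = 0.1230, so ω = 2 arcsin(0.1230) ≈ 14.1°.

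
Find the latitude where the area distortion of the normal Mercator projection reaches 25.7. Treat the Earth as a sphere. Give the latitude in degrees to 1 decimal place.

Mercator areal scale is sec²φ.
sec²φ = 25.7  ⇒  cos²φ = 0.03891  ⇒  cos φ = 0.1973.
φ = arccos(0.1973) ≈ 78.6°.

78.6°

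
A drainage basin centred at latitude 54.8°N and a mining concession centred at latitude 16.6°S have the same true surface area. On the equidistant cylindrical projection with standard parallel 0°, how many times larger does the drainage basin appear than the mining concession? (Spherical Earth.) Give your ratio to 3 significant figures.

1.66

For the equirectangular projection with φ₀ = 0 (plate carrée), h = 1 along meridians and k = sec φ along parallels.
Areal scale at 54.8°: h·k = 1.000 × 1.735 = 1.735.
Areal scale at 16.6°: h·k = 1.000 × 1.043 = 1.043.
Ratio = 1.735/1.043 ≈ 1.66.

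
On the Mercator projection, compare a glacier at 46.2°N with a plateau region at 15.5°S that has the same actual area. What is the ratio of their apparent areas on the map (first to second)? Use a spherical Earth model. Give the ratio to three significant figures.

Mercator areal scale is sec²φ.
At 46.2°: sec²(46.2°) = 1/0.6921² = 2.087.
At 15.5°: sec²(15.5°) = 1/0.9636² = 1.077.
Ratio = 2.087/1.077 = cos²(15.5°)/cos²(46.2°) ≈ 1.94.

1.94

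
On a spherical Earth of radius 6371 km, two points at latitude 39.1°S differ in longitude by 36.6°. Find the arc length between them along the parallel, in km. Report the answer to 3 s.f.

3160 km

Arc length along a parallel = R cos φ · Δλ (with Δλ in radians).
= 6371 × cos 39.1° × (36.6° × π/180) = 6371 × 0.7760 × 0.6388 ≈ 3160 km.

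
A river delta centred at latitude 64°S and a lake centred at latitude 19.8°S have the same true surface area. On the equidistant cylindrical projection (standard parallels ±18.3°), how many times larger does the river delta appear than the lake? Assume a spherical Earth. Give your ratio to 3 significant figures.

In the equirectangular projection with standard parallel φ₀ = 18.3° (x = Rλ cos φ₀, y = Rφ), meridians are true-scale (h = 1) and the parallel scale is k = cos φ₀ / cos φ.
Areal scale at 64°: h·k = 1.000 × 2.166 = 2.166.
Areal scale at 19.8°: h·k = 1.000 × 1.009 = 1.009.
Ratio = 2.166/1.009 ≈ 2.15.

2.15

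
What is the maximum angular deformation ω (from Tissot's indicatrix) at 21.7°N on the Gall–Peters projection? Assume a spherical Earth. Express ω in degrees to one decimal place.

30.9°

Gall–Peters is a cylindrical equal-area projection with standard parallels at ±45°. For cylindrical equal-area with standard parallel φ₀, h = cos φ / cos φ₀ and k = cos φ₀ / cos φ, so h·k = 1.
At 21.7°: h = 1.314, k = 0.7610; principal scales a = 1.314, b = 0.7610.
sin(ω/2) = (a − b)/(a + b) = 0.5530/2.075 = 0.2665, so ω = 2 arcsin(0.2665) ≈ 30.9°.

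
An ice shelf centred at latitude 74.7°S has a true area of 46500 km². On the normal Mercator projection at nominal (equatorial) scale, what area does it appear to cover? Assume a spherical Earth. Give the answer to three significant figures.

668000 km²

The Mercator projection is conformal; its linear scale factor is the same in every direction and equals sec φ = 1/cos φ.
Areal scale = k² = sec²φ = 1/cos²(74.7°) = 1/0.2639² = 14.36.
Apparent area = 46500 × 14.36 ≈ 668000 km².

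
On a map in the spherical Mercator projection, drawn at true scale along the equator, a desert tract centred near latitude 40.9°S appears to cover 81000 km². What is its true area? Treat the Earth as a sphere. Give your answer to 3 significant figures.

Mercator is conformal, so the point scale is isotropic: h = k = sec φ = 1/cos φ.
Areal scale = k² = sec²φ = 1/cos²(40.9°) = 1/0.7559² = 1.750.
True area = apparent / (areal scale) = 81000 / 1.750 ≈ 46300 km².

46300 km²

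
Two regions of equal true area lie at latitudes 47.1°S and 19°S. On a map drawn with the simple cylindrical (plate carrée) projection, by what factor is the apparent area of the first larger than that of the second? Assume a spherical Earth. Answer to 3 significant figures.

For the equirectangular projection with φ₀ = 0 (plate carrée), h = 1 along meridians and k = sec φ along parallels.
Areal scale at 47.1°: h·k = 1.000 × 1.469 = 1.469.
Areal scale at 19°: h·k = 1.000 × 1.058 = 1.058.
Ratio = 1.469/1.058 ≈ 1.39.

1.39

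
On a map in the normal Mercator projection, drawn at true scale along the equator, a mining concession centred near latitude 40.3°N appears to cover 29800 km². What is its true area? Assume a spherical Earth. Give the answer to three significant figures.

Mercator is conformal, so the point scale is isotropic: h = k = sec φ = 1/cos φ.
Areal scale = k² = sec²φ = 1/cos²(40.3°) = 1/0.7627² = 1.719.
True area = apparent / (areal scale) = 29800 / 1.719 ≈ 17300 km².

17300 km²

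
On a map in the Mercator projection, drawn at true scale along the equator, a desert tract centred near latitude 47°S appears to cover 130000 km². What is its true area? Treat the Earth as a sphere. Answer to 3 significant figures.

Mercator is conformal, so the point scale is isotropic: h = k = sec φ = 1/cos φ.
Areal scale = k² = sec²φ = 1/cos²(47°) = 1/0.6820² = 2.150.
True area = apparent / (areal scale) = 130000 / 2.150 ≈ 60500 km².

60500 km²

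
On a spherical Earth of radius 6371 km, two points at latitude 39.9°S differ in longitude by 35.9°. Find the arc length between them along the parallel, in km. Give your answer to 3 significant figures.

3060 km

Arc length along a parallel = R cos φ · Δλ (with Δλ in radians).
= 6371 × cos 39.9° × (35.9° × π/180) = 6371 × 0.7672 × 0.6266 ≈ 3060 km.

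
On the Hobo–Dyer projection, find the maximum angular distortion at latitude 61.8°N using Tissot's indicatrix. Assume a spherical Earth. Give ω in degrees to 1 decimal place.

Hobo–Dyer is a cylindrical equal-area projection with standard parallels at ±37.5°. Cylindrical equal-area (φ₀ = 37.5°): h = cos φ / cos 37.5° along meridians, k = cos 37.5° / cos φ along parallels; h·k = 1.
At 61.8°: h = 0.5956, k = 1.679; principal scales a = 1.679, b = 0.5956.
sin(ω/2) = (a − b)/(a + b) = 1.083/2.275 = 0.4763, so ω = 2 arcsin(0.4763) ≈ 56.9°.

56.9°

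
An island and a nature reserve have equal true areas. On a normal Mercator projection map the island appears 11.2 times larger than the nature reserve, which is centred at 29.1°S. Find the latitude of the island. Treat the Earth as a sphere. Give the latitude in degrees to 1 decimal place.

74.9°

On Mercator, (apparent₁)/(apparent₂) = sec²φ₁ / sec²φ₂ when true areas are equal.
cos²φ₂ / cos²φ₁ = 11.2  ⇒  cos φ₁ = cos 29.1° / √11.2 = 0.8738/3.347 = 0.2611.
φ₁ = arccos(0.2611) ≈ 74.9°.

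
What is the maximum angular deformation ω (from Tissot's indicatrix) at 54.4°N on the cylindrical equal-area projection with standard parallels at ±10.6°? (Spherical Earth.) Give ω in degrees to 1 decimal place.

Cylindrical equal-area (φ₀ = 10.6°): h = cos φ / cos 10.6° along meridians, k = cos 10.6° / cos φ along parallels; h·k = 1.
At 54.4°: h = 0.5922, k = 1.689; principal scales a = 1.689, b = 0.5922.
sin(ω/2) = (a − b)/(a + b) = 1.096/2.281 = 0.4807, so ω = 2 arcsin(0.4807) ≈ 57.5°.

57.5°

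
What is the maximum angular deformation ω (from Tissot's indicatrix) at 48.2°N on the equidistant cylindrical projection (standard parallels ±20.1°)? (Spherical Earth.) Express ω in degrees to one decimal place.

19.5°

The equidistant cylindrical projection with φ₀ = 20.1° has h = 1 (meridians true) and k = cos φ₀ / cos φ along parallels.
At 48.2°: h = 1.000, k = 1.409; principal scales a = 1.409, b = 1.000.
sin(ω/2) = (a − b)/(a + b) = 0.4089/2.409 = 0.1698, so ω = 2 arcsin(0.1698) ≈ 19.5°.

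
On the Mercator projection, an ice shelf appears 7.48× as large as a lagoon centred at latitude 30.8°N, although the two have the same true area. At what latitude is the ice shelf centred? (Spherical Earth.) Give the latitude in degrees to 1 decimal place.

On Mercator, (apparent₁)/(apparent₂) = sec²φ₁ / sec²φ₂ when true areas are equal.
cos²φ₂ / cos²φ₁ = 7.48  ⇒  cos φ₁ = cos 30.8° / √7.48 = 0.8590/2.735 = 0.3141.
φ₁ = arccos(0.3141) ≈ 71.7°.

71.7°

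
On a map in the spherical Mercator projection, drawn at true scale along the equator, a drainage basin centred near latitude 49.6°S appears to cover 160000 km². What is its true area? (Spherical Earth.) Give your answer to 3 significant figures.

67200 km²

For Mercator, h = k = sec φ (a conformal cylindrical projection has a single point scale, 1/cos φ).
Areal scale = k² = sec²φ = 1/cos²(49.6°) = 1/0.6481² = 2.381.
True area = apparent / (areal scale) = 160000 / 2.381 ≈ 67200 km².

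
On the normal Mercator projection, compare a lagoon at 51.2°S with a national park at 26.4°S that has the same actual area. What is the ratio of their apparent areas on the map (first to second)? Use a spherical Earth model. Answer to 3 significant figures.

On Mercator, area is exaggerated by sec²φ = 1/cos²φ.
At 51.2°: sec²(51.2°) = 1/0.6266² = 2.547.
At 26.4°: sec²(26.4°) = 1/0.8957² = 1.246.
Ratio = 2.547/1.246 = cos²(26.4°)/cos²(51.2°) ≈ 2.04.

2.04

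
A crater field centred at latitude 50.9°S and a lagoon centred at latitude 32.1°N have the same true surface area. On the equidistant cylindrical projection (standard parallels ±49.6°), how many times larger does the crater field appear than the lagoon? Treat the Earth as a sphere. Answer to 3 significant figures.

1.34

With standard parallel φ₀ = 49.6°, the equirectangular projection gives x = Rλ cos φ₀, y = Rφ, so h = 1 and k = cos 49.6° / cos φ.
Areal scale at 50.9°: h·k = 1.000 × 1.028 = 1.028.
Areal scale at 32.1°: h·k = 1.000 × 0.7651 = 0.7651.
Ratio = 1.028/0.7651 ≈ 1.34.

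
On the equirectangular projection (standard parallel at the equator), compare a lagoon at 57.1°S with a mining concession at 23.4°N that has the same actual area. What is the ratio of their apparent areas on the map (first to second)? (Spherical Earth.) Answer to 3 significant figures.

1.69

Plate carrée maps x = Rλ, y = Rφ. The meridian scale is h = 1 and the parallel scale is k = 1/cos φ = sec φ.
Areal scale at 57.1°: h·k = 1.000 × 1.841 = 1.841.
Areal scale at 23.4°: h·k = 1.000 × 1.090 = 1.090.
Ratio = 1.841/1.090 ≈ 1.69.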